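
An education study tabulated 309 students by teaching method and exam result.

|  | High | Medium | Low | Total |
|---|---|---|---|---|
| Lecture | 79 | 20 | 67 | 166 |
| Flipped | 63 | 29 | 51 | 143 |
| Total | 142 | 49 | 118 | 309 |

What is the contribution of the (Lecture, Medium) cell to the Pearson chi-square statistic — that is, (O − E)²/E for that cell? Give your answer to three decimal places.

Row total (Lecture) = 166; column total (Medium) = 49; N = 309.
Expected count E = 166 × 49 / 309 = 26.3236.
Contribution = (O − E)²/E = (20 − 26.3236)² / 26.3236 = 1.519.

1.519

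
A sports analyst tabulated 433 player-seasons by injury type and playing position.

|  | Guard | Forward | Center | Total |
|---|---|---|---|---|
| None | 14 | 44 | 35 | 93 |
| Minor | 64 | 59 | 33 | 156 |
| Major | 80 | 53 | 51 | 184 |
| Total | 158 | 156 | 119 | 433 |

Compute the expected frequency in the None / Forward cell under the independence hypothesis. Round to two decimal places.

Row total (None) = 93; column total (Forward) = 156; grand total N = 433.
Expected count = (row total × column total) / N = 93 × 156 / 433 = 33.51.

33.51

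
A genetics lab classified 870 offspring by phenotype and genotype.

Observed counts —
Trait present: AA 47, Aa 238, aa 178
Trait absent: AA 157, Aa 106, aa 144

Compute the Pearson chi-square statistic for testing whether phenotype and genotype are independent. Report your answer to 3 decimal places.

Row totals: 463, 407. Column totals: 204, 344, 322. Grand total N = 870.
Expected counts (row total × column total / N):
  Trait present, AA: 463×204/870 = 108.5655
  Trait present, Aa: 463×344/870 = 183.0713
  Trait present, aa: 463×322/870 = 171.3632
  Trait absent, AA: 407×204/870 = 95.4345
  Trait absent, Aa: 407×344/870 = 160.9287
  Trait absent, aa: 407×322/870 = 150.6368
Contributions (O − E)²/E:
  (47 − 108.5655)²/108.5655 = 34.9127
  (238 − 183.0713)²/183.0713 = 16.4808
  (178 − 171.3632)²/171.3632 = 0.2570
  (157 − 95.4345)²/95.4345 = 39.7164
  (106 − 160.9287)²/160.9287 = 18.7484
  (144 − 150.6368)²/150.6368 = 0.2924
χ² = 34.9127 + 16.4808 + 0.2570 + 39.7164 + 18.7484 + 0.2924 = 110.408

110.408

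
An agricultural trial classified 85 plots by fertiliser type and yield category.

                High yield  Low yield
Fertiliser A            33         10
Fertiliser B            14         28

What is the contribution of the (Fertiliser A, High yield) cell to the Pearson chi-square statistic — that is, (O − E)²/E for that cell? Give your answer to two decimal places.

3.58

Row total (Fertiliser A) = 43; column total (High yield) = 47; N = 85.
Expected count E = 43 × 47 / 85 = 23.776.
Contribution = (O − E)²/E = (33 − 23.776)² / 23.776 = 3.58.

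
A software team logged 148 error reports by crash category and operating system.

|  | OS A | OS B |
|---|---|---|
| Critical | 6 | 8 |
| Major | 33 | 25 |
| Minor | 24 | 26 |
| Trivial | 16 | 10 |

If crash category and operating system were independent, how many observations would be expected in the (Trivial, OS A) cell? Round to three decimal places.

13.878

Row total (Trivial) = 26; column total (OS A) = 79; grand total N = 148.
Expected count = (row total × column total) / N = 26 × 79 / 148 = 13.878.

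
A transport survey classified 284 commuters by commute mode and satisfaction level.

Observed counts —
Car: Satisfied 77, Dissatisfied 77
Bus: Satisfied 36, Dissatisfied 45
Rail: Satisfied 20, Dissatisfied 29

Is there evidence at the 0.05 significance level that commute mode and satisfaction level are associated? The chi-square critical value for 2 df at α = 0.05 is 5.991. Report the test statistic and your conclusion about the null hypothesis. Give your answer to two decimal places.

1.52; fail to reject H₀

Row totals: 154, 81, 49. Column totals: 133, 151. Grand total N = 284.
Expected counts (row total × column total / N):
  Car, Satisfied: 154×133/284 = 72.120
  Car, Dissatisfied: 154×151/284 = 81.880
  Bus, Satisfied: 81×133/284 = 37.933
  Bus, Dissatisfied: 81×151/284 = 43.067
  Rail, Satisfied: 49×133/284 = 22.947
  Rail, Dissatisfied: 49×151/284 = 26.053
Contributions (O − E)²/E:
  (77 − 72.120)²/72.120 = 0.3302
  (77 − 81.880)²/81.880 = 0.2908
  (36 − 37.933)²/37.933 = 0.0985
  (45 − 43.067)²/43.067 = 0.0868
  (20 − 22.947)²/22.947 = 0.3785
  (29 − 26.053)²/26.053 = 0.3334
χ² = 0.3302 + 0.2908 + 0.0985 + 0.0868 + 0.3785 + 0.3334 = 1.52
df = (3−1)(2−1) = 2. Since 1.52 < 5.991, fail to reject the null hypothesis of independence at α = 0.05.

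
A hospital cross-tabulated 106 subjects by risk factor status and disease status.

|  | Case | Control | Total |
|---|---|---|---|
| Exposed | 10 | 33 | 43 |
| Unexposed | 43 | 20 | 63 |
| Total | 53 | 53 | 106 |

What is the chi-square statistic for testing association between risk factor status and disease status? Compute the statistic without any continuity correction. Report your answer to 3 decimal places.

Grand total N = 106.
Expected counts (row total × column total / N):
  Exposed, Case: 43×53/106 = 21.5000
  Exposed, Control: 43×53/106 = 21.5000
  Unexposed, Case: 63×53/106 = 31.5000
  Unexposed, Control: 63×53/106 = 31.5000
Contributions (O − E)²/E:
  (10 − 21.5000)²/21.5000 = 6.1512
  (33 − 21.5000)²/21.5000 = 6.1512
  (43 − 31.5000)²/31.5000 = 4.1984
  (20 − 31.5000)²/31.5000 = 4.1984
χ² = 6.1512 + 6.1512 + 4.1984 + 4.1984 = 20.699

20.699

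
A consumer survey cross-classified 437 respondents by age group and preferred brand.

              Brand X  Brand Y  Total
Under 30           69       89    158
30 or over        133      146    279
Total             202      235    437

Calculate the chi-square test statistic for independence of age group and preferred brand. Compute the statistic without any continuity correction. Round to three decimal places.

Grand total N = 437.
Expected counts (row total × column total / N):
  Under 30, Brand X: 158×202/437 = 73.0343
  Under 30, Brand Y: 158×235/437 = 84.9657
  30 or over, Brand X: 279×202/437 = 128.9657
  30 or over, Brand Y: 279×235/437 = 150.0343
Contributions (O − E)²/E:
  (69 − 73.0343)²/73.0343 = 0.2228
  (89 − 84.9657)²/84.9657 = 0.1916
  (133 − 128.9657)²/128.9657 = 0.1262
  (146 − 150.0343)²/150.0343 = 0.1085
χ² = 0.2228 + 0.1916 + 0.1262 + 0.1085 = 0.649

0.649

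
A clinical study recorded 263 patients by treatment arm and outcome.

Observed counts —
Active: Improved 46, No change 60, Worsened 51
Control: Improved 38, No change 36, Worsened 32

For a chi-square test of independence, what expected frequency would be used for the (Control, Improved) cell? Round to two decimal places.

Row total (Control) = 106; column total (Improved) = 84; grand total N = 263.
Expected count = (row total × column total) / N = 106 × 84 / 263 = 33.86.

33.86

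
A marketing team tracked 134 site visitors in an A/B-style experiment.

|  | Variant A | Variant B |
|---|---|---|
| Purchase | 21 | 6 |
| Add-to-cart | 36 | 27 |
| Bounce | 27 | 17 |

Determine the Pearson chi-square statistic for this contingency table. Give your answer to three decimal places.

3.490

Row totals: 27, 63, 44. Column totals: 84, 50. Grand total N = 134.
Expected counts (row total × column total / N):
  Purchase, Variant A: 27×84/134 = 16.9254
  Purchase, Variant B: 27×50/134 = 10.0746
  Add-to-cart, Variant A: 63×84/134 = 39.4925
  Add-to-cart, Variant B: 63×50/134 = 23.5075
  Bounce, Variant A: 44×84/134 = 27.5821
  Bounce, Variant B: 44×50/134 = 16.4179
Contributions (O − E)²/E:
  (21 − 16.9254)²/16.9254 = 0.9809
  (6 − 10.0746)²/10.0746 = 1.6479
  (36 − 39.4925)²/39.4925 = 0.3089
  (27 − 23.5075)²/23.5075 = 0.5189
  (27 − 27.5821)²/27.5821 = 0.0123
  (17 − 16.4179)²/16.4179 = 0.0206
χ² = 0.9809 + 1.6479 + 0.3089 + 0.5189 + 0.0123 + 0.0206 = 3.490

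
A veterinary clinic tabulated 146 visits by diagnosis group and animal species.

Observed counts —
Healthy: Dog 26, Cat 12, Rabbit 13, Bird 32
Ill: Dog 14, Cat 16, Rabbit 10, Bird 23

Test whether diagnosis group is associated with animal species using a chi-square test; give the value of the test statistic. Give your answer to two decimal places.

Row totals: 83, 63. Column totals: 40, 28, 23, 55. Grand total N = 146.
Expected counts (row total × column total / N):
  Healthy, Dog: 83×40/146 = 22.740
  Healthy, Cat: 83×28/146 = 15.918
  Healthy, Rabbit: 83×23/146 = 13.075
  Healthy, Bird: 83×55/146 = 31.267
  Ill, Dog: 63×40/146 = 17.260
  Ill, Cat: 63×28/146 = 12.082
  Ill, Rabbit: 63×23/146 = 9.925
  Ill, Bird: 63×55/146 = 23.733
Contributions (O − E)²/E:
  (26 − 22.740)²/22.740 = 0.4674
  (12 − 15.918)²/15.918 = 0.9644
  (13 − 13.075)²/13.075 = 0.0004
  (32 − 31.267)²/31.267 = 0.0172
  (14 − 17.260)²/17.260 = 0.6157
  (16 − 12.082)²/12.082 = 1.2705
  (10 − 9.925)²/9.925 = 0.0006
  (23 − 23.733)²/23.733 = 0.0226
χ² = 0.4674 + 0.9644 + 0.0004 + 0.0172 + 0.6157 + 1.2705 + 0.0006 + 0.0226 = 3.36

3.36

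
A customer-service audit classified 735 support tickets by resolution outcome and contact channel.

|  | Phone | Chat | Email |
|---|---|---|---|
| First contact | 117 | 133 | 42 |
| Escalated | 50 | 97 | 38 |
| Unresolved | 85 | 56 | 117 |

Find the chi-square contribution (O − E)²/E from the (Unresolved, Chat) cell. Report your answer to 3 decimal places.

19.629

Row total (Unresolved) = 258; column total (Chat) = 286; N = 735.
Expected count E = 258 × 286 / 735 = 100.3918.
Contribution = (O − E)²/E = (56 − 100.3918)² / 100.3918 = 19.629.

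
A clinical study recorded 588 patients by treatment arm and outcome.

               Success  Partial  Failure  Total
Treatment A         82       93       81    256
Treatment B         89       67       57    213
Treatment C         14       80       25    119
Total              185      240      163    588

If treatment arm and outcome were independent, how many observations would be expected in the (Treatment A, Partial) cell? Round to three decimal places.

104.490

Row total (Treatment A) = 256; column total (Partial) = 240; grand total N = 588.
Expected count = (row total × column total) / N = 256 × 240 / 588 = 104.490.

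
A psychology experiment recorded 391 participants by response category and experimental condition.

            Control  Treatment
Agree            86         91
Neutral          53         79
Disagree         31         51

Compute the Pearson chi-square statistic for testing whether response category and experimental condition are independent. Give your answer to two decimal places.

Row totals: 177, 132, 82. Column totals: 170, 221. Grand total N = 391.
Expected counts (row total × column total / N):
  Agree, Control: 177×170/391 = 76.957
  Agree, Treatment: 177×221/391 = 100.043
  Neutral, Control: 132×170/391 = 57.391
  Neutral, Treatment: 132×221/391 = 74.609
  Disagree, Control: 82×170/391 = 35.652
  Disagree, Treatment: 82×221/391 = 46.348
Contributions (O − E)²/E:
  (86 − 76.957)²/76.957 = 1.0626
  (91 − 100.043)²/100.043 = 0.8174
  (53 − 57.391)²/57.391 = 0.3360
  (79 − 74.609)²/74.609 = 0.2584
  (31 − 35.652)²/35.652 = 0.6070
  (51 − 46.348)²/46.348 = 0.4669
χ² = 1.0626 + 0.8174 + 0.3360 + 0.2584 + 0.6070 + 0.4669 = 3.55

3.55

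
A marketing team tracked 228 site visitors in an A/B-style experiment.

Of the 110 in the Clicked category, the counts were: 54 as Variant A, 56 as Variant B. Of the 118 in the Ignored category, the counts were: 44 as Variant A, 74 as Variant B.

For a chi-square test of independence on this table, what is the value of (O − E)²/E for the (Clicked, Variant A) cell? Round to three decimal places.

Row total (Clicked) = 110; column total (Variant A) = 98; N = 228.
Expected count E = 110 × 98 / 228 = 47.2807.
Contribution = (O − E)²/E = (54 − 47.2807)² / 47.2807 = 0.955.

0.955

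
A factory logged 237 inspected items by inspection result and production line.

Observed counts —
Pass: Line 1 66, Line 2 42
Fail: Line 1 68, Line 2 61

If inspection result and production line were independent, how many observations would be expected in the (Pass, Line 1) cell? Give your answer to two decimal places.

Row total (Pass) = 108; column total (Line 1) = 134; grand total N = 237.
Expected count = (row total × column total) / N = 108 × 134 / 237 = 61.06.

61.06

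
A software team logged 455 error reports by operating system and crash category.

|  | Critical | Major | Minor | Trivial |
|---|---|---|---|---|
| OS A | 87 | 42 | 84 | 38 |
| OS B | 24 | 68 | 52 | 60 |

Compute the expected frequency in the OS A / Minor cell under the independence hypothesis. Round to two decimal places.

75.02

Row total (OS A) = 251; column total (Minor) = 136; grand total N = 455.
Expected count = (row total × column total) / N = 251 × 136 / 455 = 75.02.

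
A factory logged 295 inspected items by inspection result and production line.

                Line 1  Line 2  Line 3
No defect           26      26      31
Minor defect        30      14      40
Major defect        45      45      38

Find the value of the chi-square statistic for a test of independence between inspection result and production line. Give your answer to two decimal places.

Row totals: 83, 84, 128. Column totals: 101, 85, 109. Grand total N = 295.
Expected counts (row total × column total / N):
  No defect, Line 1: 83×101/295 = 28.417
  No defect, Line 2: 83×85/295 = 23.915
  No defect, Line 3: 83×109/295 = 30.668
  Minor defect, Line 1: 84×101/295 = 28.759
  Minor defect, Line 2: 84×85/295 = 24.203
  Minor defect, Line 3: 84×109/295 = 31.037
  Major defect, Line 1: 128×101/295 = 43.824
  Major defect, Line 2: 128×85/295 = 36.881
  Major defect, Line 3: 128×109/295 = 47.295
Contributions (O − E)²/E:
  (26 − 28.417)²/28.417 = 0.2056
  (26 − 23.915)²/23.915 = 0.1818
  (31 − 30.668)²/30.668 = 0.0036
  (30 − 28.759)²/28.759 = 0.0536
  (14 − 24.203)²/24.203 = 4.3012
  (40 − 31.037)²/31.037 = 2.5884
  (45 − 43.824)²/43.824 = 0.0316
  (45 − 36.881)²/36.881 = 1.7873
  (38 − 47.295)²/47.295 = 1.8268
χ² = 0.2056 + 0.1818 + 0.0036 + 0.0536 + 4.3012 + 2.5884 + 0.0316 + 1.7873 + 1.8268 = 10.98

10.98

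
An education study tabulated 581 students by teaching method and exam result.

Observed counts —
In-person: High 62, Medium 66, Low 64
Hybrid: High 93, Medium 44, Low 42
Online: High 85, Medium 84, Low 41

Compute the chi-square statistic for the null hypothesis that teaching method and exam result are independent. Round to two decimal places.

Row totals: 192, 179, 210. Column totals: 240, 194, 147. Grand total N = 581.
Expected counts (row total × column total / N):
  In-person, High: 192×240/581 = 79.3115
  In-person, Medium: 192×194/581 = 64.1102
  In-person, Low: 192×147/581 = 48.5783
  Hybrid, High: 179×240/581 = 73.9415
  Hybrid, Medium: 179×194/581 = 59.7694
  Hybrid, Low: 179×147/581 = 45.2892
  Online, High: 210×240/581 = 86.7470
  Online, Medium: 210×194/581 = 70.1205
  Online, Low: 210×147/581 = 53.1325
Contributions (O − E)²/E:
  (62 − 79.3115)²/79.3115 = 3.7786
  (66 − 64.1102)²/64.1102 = 0.0557
  (64 − 48.5783)²/48.5783 = 4.8958
  (93 − 73.9415)²/73.9415 = 4.9123
  (44 − 59.7694)²/59.7694 = 4.1606
  (42 − 45.2892)²/45.2892 = 0.2389
  (85 − 86.7470)²/86.7470 = 0.0352
  (84 − 70.1205)²/70.1205 = 2.7473
  (41 − 53.1325)²/53.1325 = 2.7704
χ² = 3.7786 + 0.0557 + 4.8958 + 4.9123 + 4.1606 + 0.2389 + 0.0352 + 2.7473 + 2.7704 = 23.59

23.59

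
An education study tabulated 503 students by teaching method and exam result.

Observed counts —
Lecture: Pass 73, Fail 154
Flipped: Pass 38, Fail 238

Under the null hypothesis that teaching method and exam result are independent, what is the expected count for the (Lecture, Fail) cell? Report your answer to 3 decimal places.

Row total (Lecture) = 227; column total (Fail) = 392; grand total N = 503.
Expected count = (row total × column total) / N = 227 × 392 / 503 = 176.907.

176.907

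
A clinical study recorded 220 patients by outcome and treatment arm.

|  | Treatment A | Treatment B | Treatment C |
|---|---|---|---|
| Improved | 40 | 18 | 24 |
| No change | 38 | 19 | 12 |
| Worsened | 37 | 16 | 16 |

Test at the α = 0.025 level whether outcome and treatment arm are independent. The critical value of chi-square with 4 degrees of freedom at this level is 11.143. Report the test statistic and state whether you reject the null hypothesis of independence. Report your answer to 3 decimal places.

3.083; fail to reject H₀

Row totals: 82, 69, 69. Column totals: 115, 53, 52. Grand total N = 220.
Expected counts (row total × column total / N):
  Improved, Treatment A: 82×115/220 = 42.8636
  Improved, Treatment B: 82×53/220 = 19.7545
  Improved, Treatment C: 82×52/220 = 19.3818
  No change, Treatment A: 69×115/220 = 36.0682
  No change, Treatment B: 69×53/220 = 16.6227
  No change, Treatment C: 69×52/220 = 16.3091
  Worsened, Treatment A: 69×115/220 = 36.0682
  Worsened, Treatment B: 69×53/220 = 16.6227
  Worsened, Treatment C: 69×52/220 = 16.3091
Contributions (O − E)²/E:
  (40 − 42.8636)²/42.8636 = 0.1913
  (18 − 19.7545)²/19.7545 = 0.1558
  (24 − 19.3818)²/19.3818 = 1.1004
  (38 − 36.0682)²/36.0682 = 0.1035
  (19 − 16.6227)²/16.6227 = 0.3400
  (12 − 16.3091)²/16.3091 = 1.1385
  (37 − 36.0682)²/36.0682 = 0.0241
  (16 − 16.6227)²/16.6227 = 0.0233
  (16 − 16.3091)²/16.3091 = 0.0059
χ² = 0.1913 + 0.1558 + 1.1004 + 0.1035 + 0.3400 + 1.1385 + 0.0241 + 0.0233 + 0.0059 = 3.083
df = (3−1)(3−1) = 4. Since 3.083 < 11.143, fail to reject the null hypothesis of independence at α = 0.025.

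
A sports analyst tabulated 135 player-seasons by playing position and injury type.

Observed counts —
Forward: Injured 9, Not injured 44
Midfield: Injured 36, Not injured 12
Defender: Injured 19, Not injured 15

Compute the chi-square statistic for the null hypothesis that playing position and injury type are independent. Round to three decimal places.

Row totals: 53, 48, 34. Column totals: 64, 71. Grand total N = 135.
Expected counts (row total × column total / N):
  Forward, Injured: 53×64/135 = 25.1259
  Forward, Not injured: 53×71/135 = 27.8741
  Midfield, Injured: 48×64/135 = 22.7556
  Midfield, Not injured: 48×71/135 = 25.2444
  Defender, Injured: 34×64/135 = 16.1185
  Defender, Not injured: 34×71/135 = 17.8815
Contributions (O − E)²/E:
  (9 − 25.1259)²/25.1259 = 10.3497
  (44 − 27.8741)²/27.8741 = 9.3293
  (36 − 22.7556)²/22.7556 = 7.7086
  (12 − 25.2444)²/25.2444 = 6.9486
  (19 − 16.1185)²/16.1185 = 0.5151
  (15 − 17.8815)²/17.8815 = 0.4643
χ² = 10.3497 + 9.3293 + 7.7086 + 6.9486 + 0.5151 + 0.4643 = 35.316

35.316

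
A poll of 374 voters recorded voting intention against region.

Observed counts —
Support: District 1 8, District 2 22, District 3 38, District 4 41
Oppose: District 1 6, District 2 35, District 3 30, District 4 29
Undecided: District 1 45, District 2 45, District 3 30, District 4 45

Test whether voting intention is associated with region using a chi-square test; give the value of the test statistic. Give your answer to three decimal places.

Row totals: 109, 100, 165. Column totals: 59, 102, 98, 115. Grand total N = 374.
Expected counts (row total × column total / N):
  Support, District 1: 109×59/374 = 17.1952
  Support, District 2: 109×102/374 = 29.7273
  Support, District 3: 109×98/374 = 28.5615
  Support, District 4: 109×115/374 = 33.5160
  Oppose, District 1: 100×59/374 = 15.7754
  Oppose, District 2: 100×102/374 = 27.2727
  Oppose, District 3: 100×98/374 = 26.2032
  Oppose, District 4: 100×115/374 = 30.7487
  Undecided, District 1: 165×59/374 = 26.0294
  Undecided, District 2: 165×102/374 = 45.0000
  Undecided, District 3: 165×98/374 = 43.2353
  Undecided, District 4: 165×115/374 = 50.7353
Contributions (O − E)²/E:
  (8 − 17.1952)²/17.1952 = 4.9172
  (22 − 29.7273)²/29.7273 = 2.0086
  (38 − 28.5615)²/28.5615 = 3.1191
  (41 − 33.5160)²/33.5160 = 1.6711
  (6 − 15.7754)²/15.7754 = 6.0574
  (35 − 27.2727)²/27.2727 = 2.1894
  (30 − 26.2032)²/26.2032 = 0.5501
  (29 − 30.7487)²/30.7487 = 0.0994
  (45 − 26.0294)²/26.0294 = 13.8260
  (45 − 45.0000)²/45.0000 = 0.0000
  (30 − 43.2353)²/43.2353 = 4.0516
  (45 − 50.7353)²/50.7353 = 0.6483
χ² = 4.9172 + 2.0086 + 3.1191 + 1.6711 + 6.0574 + 2.1894 + 0.5501 + 0.0994 + 13.8260 + 0.0000 + 4.0516 + 0.6483 = 39.138

39.138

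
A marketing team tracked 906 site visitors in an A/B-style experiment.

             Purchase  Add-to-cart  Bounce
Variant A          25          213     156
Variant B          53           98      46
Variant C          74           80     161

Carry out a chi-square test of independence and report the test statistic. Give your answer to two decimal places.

Row totals: 394, 197, 315. Column totals: 152, 391, 363. Grand total N = 906.
Expected counts (row total × column total / N):
  Variant A, Purchase: 394×152/906 = 66.1015
  Variant A, Add-to-cart: 394×391/906 = 170.0375
  Variant A, Bounce: 394×363/906 = 157.8609
  Variant B, Purchase: 197×152/906 = 33.0508
  Variant B, Add-to-cart: 197×391/906 = 85.0188
  Variant B, Bounce: 197×363/906 = 78.9305
  Variant C, Purchase: 315×152/906 = 52.8477
  Variant C, Add-to-cart: 315×391/906 = 135.9437
  Variant C, Bounce: 315×363/906 = 126.2086
Contributions (O − E)²/E:
  (25 − 66.1015)²/66.1015 = 25.5567
  (213 − 170.0375)²/170.0375 = 10.8551
  (156 − 157.8609)²/157.8609 = 0.0219
  (53 − 33.0508)²/33.0508 = 12.0412
  (98 − 85.0188)²/85.0188 = 1.9821
  (46 − 78.9305)²/78.9305 = 13.7389
  (74 − 52.8477)²/52.8477 = 8.4662
  (80 − 135.9437)²/135.9437 = 23.0220
  (161 − 126.2086)²/126.2086 = 9.5908
χ² = 25.5567 + 10.8551 + 0.0219 + 12.0412 + 1.9821 + 13.7389 + 8.4662 + 23.0220 + 9.5908 = 105.27

105.27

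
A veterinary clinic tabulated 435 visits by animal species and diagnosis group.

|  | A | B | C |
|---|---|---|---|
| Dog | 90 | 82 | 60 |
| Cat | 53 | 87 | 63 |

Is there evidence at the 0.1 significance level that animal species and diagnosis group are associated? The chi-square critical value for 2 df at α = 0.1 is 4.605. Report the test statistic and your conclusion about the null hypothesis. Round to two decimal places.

7.90; reject H₀

Row totals: 232, 203. Column totals: 143, 169, 123. Grand total N = 435.
Expected counts (row total × column total / N):
  Dog, A: 232×143/435 = 76.267
  Dog, B: 232×169/435 = 90.133
  Dog, C: 232×123/435 = 65.600
  Cat, A: 203×143/435 = 66.733
  Cat, B: 203×169/435 = 78.867
  Cat, C: 203×123/435 = 57.400
Contributions (O − E)²/E:
  (90 − 76.267)²/76.267 = 2.4728
  (82 − 90.133)²/90.133 = 0.7339
  (60 − 65.600)²/65.600 = 0.4780
  (53 − 66.733)²/66.733 = 2.8261
  (87 − 78.867)²/78.867 = 0.8387
  (63 − 57.400)²/57.400 = 0.5463
χ² = 2.4728 + 0.7339 + 0.4780 + 2.8261 + 0.8387 + 0.5463 = 7.90
df = (2−1)(3−1) = 2. Since 7.90 > 4.605, reject the null hypothesis of independence at α = 0.1.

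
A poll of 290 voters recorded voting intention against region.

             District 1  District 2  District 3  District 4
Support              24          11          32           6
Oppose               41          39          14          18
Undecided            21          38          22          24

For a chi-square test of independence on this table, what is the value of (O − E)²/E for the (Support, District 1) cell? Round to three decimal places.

Row total (Support) = 73; column total (District 1) = 86; N = 290.
Expected count E = 73 × 86 / 290 = 21.6483.
Contribution = (O − E)²/E = (24 − 21.6483)² / 21.6483 = 0.255.

0.255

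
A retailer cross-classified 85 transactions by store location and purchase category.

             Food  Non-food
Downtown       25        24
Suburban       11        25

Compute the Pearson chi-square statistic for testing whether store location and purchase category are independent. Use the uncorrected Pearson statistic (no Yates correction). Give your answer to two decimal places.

Row totals: 49, 36. Column totals: 36, 49. Grand total N = 85.
Expected counts (row total × column total / N):
  Downtown, Food: 49×36/85 = 20.753
  Downtown, Non-food: 49×49/85 = 28.247
  Suburban, Food: 36×36/85 = 15.247
  Suburban, Non-food: 36×49/85 = 20.753
Contributions (O − E)²/E:
  (25 − 20.753)²/20.753 = 0.8691
  (24 − 28.247)²/28.247 = 0.6385
  (11 − 15.247)²/15.247 = 1.1830
  (25 − 20.753)²/20.753 = 0.8691
χ² = 0.8691 + 0.6385 + 1.1830 + 0.8691 = 3.56

3.56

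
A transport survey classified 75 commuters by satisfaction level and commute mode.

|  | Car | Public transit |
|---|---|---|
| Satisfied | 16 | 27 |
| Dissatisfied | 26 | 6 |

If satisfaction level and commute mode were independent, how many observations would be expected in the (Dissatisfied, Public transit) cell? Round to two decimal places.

Row total (Dissatisfied) = 32; column total (Public transit) = 33; grand total N = 75.
Expected count = (row total × column total) / N = 32 × 33 / 75 = 14.08.

14.08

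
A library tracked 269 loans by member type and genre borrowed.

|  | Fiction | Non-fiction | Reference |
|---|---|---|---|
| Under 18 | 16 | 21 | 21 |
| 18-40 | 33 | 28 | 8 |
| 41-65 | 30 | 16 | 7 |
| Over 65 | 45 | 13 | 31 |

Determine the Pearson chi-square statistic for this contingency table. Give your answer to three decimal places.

Row totals: 58, 69, 53, 89. Column totals: 124, 78, 67. Grand total N = 269.
Expected counts (row total × column total / N):
  Under 18, Fiction: 58×124/269 = 26.7361
  Under 18, Non-fiction: 58×78/269 = 16.8178
  Under 18, Reference: 58×67/269 = 14.4461
  18-40, Fiction: 69×124/269 = 31.8067
  18-40, Non-fiction: 69×78/269 = 20.0074
  18-40, Reference: 69×67/269 = 17.1859
  41-65, Fiction: 53×124/269 = 24.4312
  41-65, Non-fiction: 53×78/269 = 15.3680
  41-65, Reference: 53×67/269 = 13.2007
  Over 65, Fiction: 89×124/269 = 41.0260
  Over 65, Non-fiction: 89×78/269 = 25.8067
  Over 65, Reference: 89×67/269 = 22.1673
Contributions (O − E)²/E:
  (16 − 26.7361)²/26.7361 = 4.3112
  (21 − 16.8178)²/16.8178 = 1.0400
  (21 − 14.4461)²/14.4461 = 2.9734
  (33 − 31.8067)²/31.8067 = 0.0448
  (28 − 20.0074)²/20.0074 = 3.1929
  (8 − 17.1859)²/17.1859 = 4.9099
  (30 − 24.4312)²/24.4312 = 1.2693
  (16 − 15.3680)²/15.3680 = 0.0260
  (7 − 13.2007)²/13.2007 = 2.9126
  (45 − 41.0260)²/41.0260 = 0.3849
  (13 − 25.8067)²/25.8067 = 6.3554
  (31 − 22.1673)²/22.1673 = 3.5194
χ² = 4.3112 + 1.0400 + 2.9734 + 0.0448 + 3.1929 + 4.9099 + 1.2693 + 0.0260 + 2.9126 + 0.3849 + 6.3554 + 3.5194 = 30.940

30.940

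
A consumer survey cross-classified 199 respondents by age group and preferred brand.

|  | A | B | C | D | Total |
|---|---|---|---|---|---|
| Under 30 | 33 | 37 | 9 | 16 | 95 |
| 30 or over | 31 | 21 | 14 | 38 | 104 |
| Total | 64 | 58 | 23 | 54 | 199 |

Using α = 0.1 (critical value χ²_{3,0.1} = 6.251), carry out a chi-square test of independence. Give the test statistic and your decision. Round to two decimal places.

Grand total N = 199.
Expected counts (row total × column total / N):
  Under 30, A: 95×64/199 = 30.553
  Under 30, B: 95×58/199 = 27.688
  Under 30, C: 95×23/199 = 10.980
  Under 30, D: 95×54/199 = 25.779
  30 or over, A: 104×64/199 = 33.447
  30 or over, B: 104×58/199 = 30.312
  30 or over, C: 104×23/199 = 12.020
  30 or over, D: 104×54/199 = 28.221
Contributions (O − E)²/E:
  (33 − 30.553)²/30.553 = 0.1960
  (37 − 27.688)²/27.688 = 3.1318
  (9 − 10.980)²/10.980 = 0.3570
  (16 − 25.779)²/25.779 = 3.7096
  (31 − 33.447)²/33.447 = 0.1790
  (21 − 30.312)²/30.312 = 2.8607
  (14 − 12.020)²/12.020 = 0.3262
  (38 − 28.221)²/28.221 = 3.3886
χ² = 0.1960 + 3.1318 + 0.3570 + 3.7096 + 0.1790 + 2.8607 + 0.3262 + 3.3886 = 14.15
df = (2−1)(4−1) = 3. Since 14.15 > 6.251, reject the null hypothesis of independence at α = 0.1.

14.15; reject H₀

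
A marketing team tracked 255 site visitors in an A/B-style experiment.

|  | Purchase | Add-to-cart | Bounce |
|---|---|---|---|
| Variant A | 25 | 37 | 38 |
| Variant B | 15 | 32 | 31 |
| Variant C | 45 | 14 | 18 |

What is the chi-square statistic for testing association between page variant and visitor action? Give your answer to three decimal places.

32.283

Row totals: 100, 78, 77. Column totals: 85, 83, 87. Grand total N = 255.
Expected counts (row total × column total / N):
  Variant A, Purchase: 100×85/255 = 33.3333
  Variant A, Add-to-cart: 100×83/255 = 32.5490
  Variant A, Bounce: 100×87/255 = 34.1176
  Variant B, Purchase: 78×85/255 = 26.0000
  Variant B, Add-to-cart: 78×83/255 = 25.3882
  Variant B, Bounce: 78×87/255 = 26.6118
  Variant C, Purchase: 77×85/255 = 25.6667
  Variant C, Add-to-cart: 77×83/255 = 25.0627
  Variant C, Bounce: 77×87/255 = 26.2706
Contributions (O − E)²/E:
  (25 − 33.3333)²/33.3333 = 2.0833
  (37 − 32.5490)²/32.5490 = 0.6087
  (38 − 34.1176)²/34.1176 = 0.4418
  (15 − 26.0000)²/26.0000 = 4.6538
  (32 − 25.3882)²/25.3882 = 1.7219
  (31 − 26.6118)²/26.6118 = 0.7236
  (45 − 25.6667)²/25.6667 = 14.5627
  (14 − 25.0627)²/25.0627 = 4.8831
  (18 − 26.2706)²/26.2706 = 2.6038
χ² = 2.0833 + 0.6087 + 0.4418 + 4.6538 + 1.7219 + 0.7236 + 14.5627 + 4.8831 + 2.6038 = 32.283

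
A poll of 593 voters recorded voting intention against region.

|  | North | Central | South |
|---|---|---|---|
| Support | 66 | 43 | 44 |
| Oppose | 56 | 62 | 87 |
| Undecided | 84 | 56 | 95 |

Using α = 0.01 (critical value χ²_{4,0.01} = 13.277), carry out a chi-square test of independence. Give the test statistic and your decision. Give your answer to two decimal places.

13.00; fail to reject H₀

Row totals: 153, 205, 235. Column totals: 206, 161, 226. Grand total N = 593.
Expected counts (row total × column total / N):
  Support, North: 153×206/593 = 53.150
  Support, Central: 153×161/593 = 41.540
  Support, South: 153×226/593 = 58.310
  Oppose, North: 205×206/593 = 71.214
  Oppose, Central: 205×161/593 = 55.658
  Oppose, South: 205×226/593 = 78.128
  Undecided, North: 235×206/593 = 81.636
  Undecided, Central: 235×161/593 = 63.803
  Undecided, South: 235×226/593 = 89.562
Contributions (O − E)²/E:
  (66 − 53.150)²/53.150 = 3.1067
  (43 − 41.540)²/41.540 = 0.0513
  (44 − 58.310)²/58.310 = 3.5119
  (56 − 71.214)²/71.214 = 3.2503
  (62 − 55.658)²/55.658 = 0.7226
  (87 − 78.128)²/78.128 = 1.0075
  (84 − 81.636)²/81.636 = 0.0685
  (56 − 63.803)²/63.803 = 0.9543
  (95 − 89.562)²/89.562 = 0.3302
χ² = 3.1067 + 0.0513 + 3.5119 + 3.2503 + 0.7226 + 1.0075 + 0.0685 + 0.9543 + 0.3302 = 13.00
df = (3−1)(3−1) = 4. Since 13.00 < 13.277, fail to reject the null hypothesis of independence at α = 0.01.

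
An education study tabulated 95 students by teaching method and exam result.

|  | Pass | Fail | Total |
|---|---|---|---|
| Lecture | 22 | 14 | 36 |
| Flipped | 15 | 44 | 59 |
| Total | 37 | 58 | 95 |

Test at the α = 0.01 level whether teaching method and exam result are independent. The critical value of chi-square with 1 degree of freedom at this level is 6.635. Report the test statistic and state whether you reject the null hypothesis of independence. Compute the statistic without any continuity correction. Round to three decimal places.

11.975; reject H₀

Grand total N = 95.
Expected counts (row total × column total / N):
  Lecture, Pass: 36×37/95 = 14.02105
  Lecture, Fail: 36×58/95 = 21.97895
  Flipped, Pass: 59×37/95 = 22.97895
  Flipped, Fail: 59×58/95 = 36.02105
Contributions (O − E)²/E:
  (22 − 14.02105)²/14.02105 = 4.5406
  (14 − 21.97895)²/21.97895 = 2.8966
  (15 − 22.97895)²/22.97895 = 2.7705
  (44 − 36.02105)²/36.02105 = 1.7674
χ² = 4.5406 + 2.8966 + 2.7705 + 1.7674 = 11.975
df = (2−1)(2−1) = 1. Since 11.975 > 6.635, reject the null hypothesis of independence at α = 0.01.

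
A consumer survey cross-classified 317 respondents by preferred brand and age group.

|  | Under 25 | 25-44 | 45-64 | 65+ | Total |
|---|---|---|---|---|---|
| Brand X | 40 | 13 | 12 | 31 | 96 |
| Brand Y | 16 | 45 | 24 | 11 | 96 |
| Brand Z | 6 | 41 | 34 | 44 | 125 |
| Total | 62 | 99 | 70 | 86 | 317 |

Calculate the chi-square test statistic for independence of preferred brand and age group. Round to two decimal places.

Grand total N = 317.
Expected counts (row total × column total / N):
  Brand X, Under 25: 96×62/317 = 18.776
  Brand X, 25-44: 96×99/317 = 29.981
  Brand X, 45-64: 96×70/317 = 21.199
  Brand X, 65+: 96×86/317 = 26.044
  Brand Y, Under 25: 96×62/317 = 18.776
  Brand Y, 25-44: 96×99/317 = 29.981
  Brand Y, 45-64: 96×70/317 = 21.199
  Brand Y, 65+: 96×86/317 = 26.044
  Brand Z, Under 25: 125×62/317 = 24.448
  Brand Z, 25-44: 125×99/317 = 39.038
  Brand Z, 45-64: 125×70/317 = 27.603
  Brand Z, 65+: 125×86/317 = 33.912
Contributions (O − E)²/E:
  (40 − 18.776)²/18.776 = 23.9912
  (13 − 29.981)²/29.981 = 9.6179
  (12 − 21.199)²/21.199 = 3.9918
  (31 − 26.044)²/26.044 = 0.9431
  (16 − 18.776)²/18.776 = 0.4104
  (45 − 29.981)²/29.981 = 7.5238
  (24 − 21.199)²/21.199 = 0.3701
  (11 − 26.044)²/26.044 = 8.6900
  (6 − 24.448)²/24.448 = 13.9205
  (41 − 39.038)²/39.038 = 0.0986
  (34 − 27.603)²/27.603 = 1.4825
  (44 − 33.912)²/33.912 = 3.0009
χ² = 23.9912 + 9.6179 + 3.9918 + 0.9431 + 0.4104 + 7.5238 + 0.3701 + 8.6900 + 13.9205 + 0.0986 + 1.4825 + 3.0009 = 74.04

74.04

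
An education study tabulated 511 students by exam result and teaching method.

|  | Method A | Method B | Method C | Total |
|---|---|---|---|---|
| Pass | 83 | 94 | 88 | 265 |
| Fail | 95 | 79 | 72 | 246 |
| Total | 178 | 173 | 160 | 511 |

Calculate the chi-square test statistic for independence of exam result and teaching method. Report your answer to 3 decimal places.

Grand total N = 511.
Expected counts (row total × column total / N):
  Pass, Method A: 265×178/511 = 92.3092
  Pass, Method B: 265×173/511 = 89.7162
  Pass, Method C: 265×160/511 = 82.9746
  Fail, Method A: 246×178/511 = 85.6908
  Fail, Method B: 246×173/511 = 83.2838
  Fail, Method C: 246×160/511 = 77.0254
Contributions (O − E)²/E:
  (83 − 92.3092)²/92.3092 = 0.9388
  (94 − 89.7162)²/89.7162 = 0.2045
  (88 − 82.9746)²/82.9746 = 0.3044
  (95 − 85.6908)²/85.6908 = 1.0113
  (79 − 83.2838)²/83.2838 = 0.2203
  (72 − 77.0254)²/77.0254 = 0.3279
χ² = 0.9388 + 0.2045 + 0.3044 + 1.0113 + 0.2203 + 0.3279 = 3.007

3.007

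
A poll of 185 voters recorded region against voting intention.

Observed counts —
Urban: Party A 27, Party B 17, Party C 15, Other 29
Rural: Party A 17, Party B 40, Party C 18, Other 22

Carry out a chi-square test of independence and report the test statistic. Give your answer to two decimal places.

Row totals: 88, 97. Column totals: 44, 57, 33, 51. Grand total N = 185.
Expected counts (row total × column total / N):
  Urban, Party A: 88×44/185 = 20.930
  Urban, Party B: 88×57/185 = 27.114
  Urban, Party C: 88×33/185 = 15.697
  Urban, Other: 88×51/185 = 24.259
  Rural, Party A: 97×44/185 = 23.070
  Rural, Party B: 97×57/185 = 29.886
  Rural, Party C: 97×33/185 = 17.303
  Rural, Other: 97×51/185 = 26.741
Contributions (O − E)²/E:
  (27 − 20.930)²/20.930 = 1.7604
  (17 − 27.114)²/27.114 = 3.7727
  (15 − 15.697)²/15.697 = 0.0309
  (29 − 24.259)²/24.259 = 0.9265
  (17 − 23.070)²/23.070 = 1.5971
  (40 − 29.886)²/29.886 = 3.4228
  (18 − 17.303)²/17.303 = 0.0281
  (22 − 26.741)²/26.741 = 0.8405
χ² = 1.7604 + 3.7727 + 0.0309 + 0.9265 + 1.5971 + 3.4228 + 0.0281 + 0.8405 = 12.38

12.38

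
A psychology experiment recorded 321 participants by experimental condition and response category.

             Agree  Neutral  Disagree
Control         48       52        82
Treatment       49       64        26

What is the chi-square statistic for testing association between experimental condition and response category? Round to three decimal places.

Row totals: 182, 139. Column totals: 97, 116, 108. Grand total N = 321.
Expected counts (row total × column total / N):
  Control, Agree: 182×97/321 = 54.9969
  Control, Neutral: 182×116/321 = 65.7695
  Control, Disagree: 182×108/321 = 61.2336
  Treatment, Agree: 139×97/321 = 42.0031
  Treatment, Neutral: 139×116/321 = 50.2305
  Treatment, Disagree: 139×108/321 = 46.7664
Contributions (O − E)²/E:
  (48 − 54.9969)²/54.9969 = 0.8902
  (52 − 65.7695)²/65.7695 = 2.8828
  (82 − 61.2336)²/61.2336 = 7.0426
  (49 − 42.0031)²/42.0031 = 1.1655
  (64 − 50.2305)²/50.2305 = 3.7746
  (26 − 46.7664)²/46.7664 = 9.2212
χ² = 0.8902 + 2.8828 + 7.0426 + 1.1655 + 3.7746 + 9.2212 = 24.977

24.977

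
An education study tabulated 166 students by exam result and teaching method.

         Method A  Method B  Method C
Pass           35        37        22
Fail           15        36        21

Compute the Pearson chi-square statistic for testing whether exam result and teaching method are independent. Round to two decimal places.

Row totals: 94, 72. Column totals: 50, 73, 43. Grand total N = 166.
Expected counts (row total × column total / N):
  Pass, Method A: 94×50/166 = 28.313
  Pass, Method B: 94×73/166 = 41.337
  Pass, Method C: 94×43/166 = 24.349
  Fail, Method A: 72×50/166 = 21.687
  Fail, Method B: 72×73/166 = 31.663
  Fail, Method C: 72×43/166 = 18.651
Contributions (O − E)²/E:
  (35 − 28.313)²/28.313 = 1.5793
  (37 − 41.337)²/41.337 = 0.4550
  (22 − 24.349)²/24.349 = 0.2266
  (15 − 21.687)²/21.687 = 2.0619
  (36 − 31.663)²/31.663 = 0.5941
  (21 − 18.651)²/18.651 = 0.2958
χ² = 1.5793 + 0.4550 + 0.2266 + 2.0619 + 0.5941 + 0.2958 = 5.21

5.21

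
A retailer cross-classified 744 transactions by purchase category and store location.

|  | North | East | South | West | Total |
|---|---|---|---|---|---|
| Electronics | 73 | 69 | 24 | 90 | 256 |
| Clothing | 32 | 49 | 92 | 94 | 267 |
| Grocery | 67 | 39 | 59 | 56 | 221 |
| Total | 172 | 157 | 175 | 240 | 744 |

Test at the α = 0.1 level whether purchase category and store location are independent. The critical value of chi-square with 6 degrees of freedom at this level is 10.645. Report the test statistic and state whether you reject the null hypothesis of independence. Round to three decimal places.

69.823; reject H₀

Grand total N = 744.
Expected counts (row total × column total / N):
  Electronics, North: 256×172/744 = 59.1828
  Electronics, East: 256×157/744 = 54.0215
  Electronics, South: 256×175/744 = 60.2151
  Electronics, West: 256×240/744 = 82.5806
  Clothing, North: 267×172/744 = 61.7258
  Clothing, East: 267×157/744 = 56.3427
  Clothing, South: 267×175/744 = 62.8024
  Clothing, West: 267×240/744 = 86.1290
  Grocery, North: 221×172/744 = 51.0914
  Grocery, East: 221×157/744 = 46.6358
  Grocery, South: 221×175/744 = 51.9825
  Grocery, West: 221×240/744 = 71.2903
Contributions (O − E)²/E:
  (73 − 59.1828)²/59.1828 = 3.2259
  (69 − 54.0215)²/54.0215 = 4.1531
  (24 − 60.2151)²/60.2151 = 21.7808
  (90 − 82.5806)²/82.5806 = 0.6666
  (32 − 61.7258)²/61.7258 = 14.3153
  (49 − 56.3427)²/56.3427 = 0.9569
  (92 − 62.8024)²/62.8024 = 13.5743
  (94 − 86.1290)²/86.1290 = 0.7193
  (67 − 51.0914)²/51.0914 = 4.9535
  (39 − 46.6358)²/46.6358 = 1.2502
  (59 − 51.9825)²/51.9825 = 0.9473
  (56 − 71.2903)²/71.2903 = 3.2795
χ² = 3.2259 + 4.1531 + 21.7808 + 0.6666 + 14.3153 + 0.9569 + 13.5743 + 0.7193 + 4.9535 + 1.2502 + 0.9473 + 3.2795 = 69.823
df = (3−1)(4−1) = 6. Since 69.823 > 10.645, reject the null hypothesis of independence at α = 0.1.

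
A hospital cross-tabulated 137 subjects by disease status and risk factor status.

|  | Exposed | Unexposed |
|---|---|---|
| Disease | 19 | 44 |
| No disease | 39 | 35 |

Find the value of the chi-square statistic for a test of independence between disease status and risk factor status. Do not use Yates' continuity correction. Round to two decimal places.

Row totals: 63, 74. Column totals: 58, 79. Grand total N = 137.
Expected counts (row total × column total / N):
  Disease, Exposed: 63×58/137 = 26.6715
  Disease, Unexposed: 63×79/137 = 36.3285
  No disease, Exposed: 74×58/137 = 31.3285
  No disease, Unexposed: 74×79/137 = 42.6715
Contributions (O − E)²/E:
  (19 − 26.6715)²/26.6715 = 2.2065
  (44 − 36.3285)²/36.3285 = 1.6200
  (39 − 31.3285)²/31.3285 = 1.8785
  (35 − 42.6715)²/42.6715 = 1.3792
χ² = 2.2065 + 1.6200 + 1.8785 + 1.3792 = 7.08

7.08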